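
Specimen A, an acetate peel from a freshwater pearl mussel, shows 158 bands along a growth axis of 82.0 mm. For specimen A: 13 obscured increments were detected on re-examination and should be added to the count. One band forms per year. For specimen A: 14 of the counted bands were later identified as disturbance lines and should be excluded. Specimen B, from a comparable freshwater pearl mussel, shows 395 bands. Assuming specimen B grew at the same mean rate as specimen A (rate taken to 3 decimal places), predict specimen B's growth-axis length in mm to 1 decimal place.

Specimen A: correcting the raw count gives 158 − 14 + 13 = 157 true bands.
A: Mean rate = 82.0 mm / 157 years ≈ 0.522 mm/yr.
Length of B = 0.522 × 395 = 206.2 mm.

206.2 mm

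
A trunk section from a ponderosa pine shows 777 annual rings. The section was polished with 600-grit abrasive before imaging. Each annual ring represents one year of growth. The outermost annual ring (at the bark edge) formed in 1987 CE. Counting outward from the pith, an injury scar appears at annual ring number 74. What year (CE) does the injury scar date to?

Between annual ring 74 and the bark edge there are 777 − 74 = 703 annual rings.
1987 − 703 = 1284 CE.

1284 CE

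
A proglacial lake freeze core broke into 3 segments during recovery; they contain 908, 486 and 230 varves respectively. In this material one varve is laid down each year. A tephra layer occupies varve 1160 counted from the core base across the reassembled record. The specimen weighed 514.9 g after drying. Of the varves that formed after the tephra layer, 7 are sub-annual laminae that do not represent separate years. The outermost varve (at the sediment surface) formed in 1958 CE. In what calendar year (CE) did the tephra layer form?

1501 CE

Total varves = 908 + 486 + 230 = 1624.
Between varve 1160 and the sediment surface there are 1624 − 1160 = 464 varves.
Removing the 7 false varves leaves 464 − 7 = 457 true varves beyond the tephra layer.
Counting back 457 years from 1958 CE places the tephra layer in 1958 − 457 = 1501 CE.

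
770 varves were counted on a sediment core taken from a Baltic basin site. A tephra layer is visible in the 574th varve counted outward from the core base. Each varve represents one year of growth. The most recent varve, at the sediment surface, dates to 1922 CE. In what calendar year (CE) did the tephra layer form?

1726 CE

770 − 574 = 196 varves lie beyond the tephra layer toward the sediment surface.
Counting back 196 years from 1922 CE places the tephra layer in 1922 − 196 = 1726 CE.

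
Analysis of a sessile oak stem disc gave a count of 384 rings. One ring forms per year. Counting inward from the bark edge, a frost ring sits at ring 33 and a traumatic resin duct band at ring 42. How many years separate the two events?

Separation: 42 − 33 = 9 rings.
One ring per year makes the interval 9 years.

9 yr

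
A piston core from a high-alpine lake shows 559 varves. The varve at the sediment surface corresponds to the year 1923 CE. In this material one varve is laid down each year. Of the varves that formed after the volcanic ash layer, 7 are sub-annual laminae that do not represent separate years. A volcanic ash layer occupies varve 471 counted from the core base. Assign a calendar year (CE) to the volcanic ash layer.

The volcanic ash layer sits at varve 471 from the core base, so 559 − 471 = 88 varves formed after it.
Excluding 7 false varves: 88 − 7 = 81.
1923 − 81 = 1842 CE.

1842 CE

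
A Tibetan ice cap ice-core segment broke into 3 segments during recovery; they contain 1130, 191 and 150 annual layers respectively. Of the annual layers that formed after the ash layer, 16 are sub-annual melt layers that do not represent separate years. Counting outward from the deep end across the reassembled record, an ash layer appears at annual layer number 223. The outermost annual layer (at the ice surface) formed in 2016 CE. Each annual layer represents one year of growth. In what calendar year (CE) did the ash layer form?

Total annual layers = 1130 + 191 + 150 = 1471.
1471 − 223 = 1248 annual layers lie beyond the ash layer toward the ice surface.
Excluding 16 false annual layers: 1248 − 16 = 1232.
The annual layer at the ice surface is 2016 CE, so the ash layer dates to 2016 − 1232 = 784 CE.

784 CE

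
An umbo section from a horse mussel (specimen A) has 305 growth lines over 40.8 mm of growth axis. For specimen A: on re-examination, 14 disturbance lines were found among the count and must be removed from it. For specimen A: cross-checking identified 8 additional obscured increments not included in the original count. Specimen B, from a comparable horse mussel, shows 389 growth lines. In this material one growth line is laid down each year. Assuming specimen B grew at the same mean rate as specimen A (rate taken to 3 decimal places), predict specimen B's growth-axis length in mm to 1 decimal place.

Specimen A: correcting the raw count gives 305 − 14 + 8 = 299 true growth lines.
A: Extension rate ≈ 40.8 / 299 = 0.136 mm/year.
For B, 0.136 mm/year × 389 years = 52.9 mm.

52.9 mm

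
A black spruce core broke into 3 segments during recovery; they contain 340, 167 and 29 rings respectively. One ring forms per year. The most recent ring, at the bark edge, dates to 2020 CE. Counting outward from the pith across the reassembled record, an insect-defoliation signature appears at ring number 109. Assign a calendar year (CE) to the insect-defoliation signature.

1593 CE

Total rings = 340 + 167 + 29 = 536.
The insect-defoliation signature sits at ring 109 from the pith, so 536 − 109 = 427 rings formed after it.
The ring at the bark edge is 2020 CE, so the insect-defoliation signature dates to 2020 − 427 = 1593 CE.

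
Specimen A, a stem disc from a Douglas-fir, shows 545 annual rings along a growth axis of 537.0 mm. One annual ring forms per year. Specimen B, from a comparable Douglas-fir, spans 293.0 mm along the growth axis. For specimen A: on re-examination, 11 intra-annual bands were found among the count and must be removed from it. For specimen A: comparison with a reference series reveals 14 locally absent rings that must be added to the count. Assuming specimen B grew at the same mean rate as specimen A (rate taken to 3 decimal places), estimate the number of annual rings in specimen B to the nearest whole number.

299 annual rings

Specimen A: true annual ring count = 545 − 11 + 14 = 548.
A: 537.0 mm over 548 years gives 537.0 / 548 ≈ 0.980 mm/yr.
B spans 293.0 / 0.980 = 298.98 years ≈ 299 annual rings.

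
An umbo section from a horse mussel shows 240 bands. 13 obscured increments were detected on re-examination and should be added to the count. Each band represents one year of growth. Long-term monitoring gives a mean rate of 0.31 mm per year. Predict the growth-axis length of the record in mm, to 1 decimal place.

After corrections the count is 240 + 13 = 253 bands.
Length ≈ 0.31 × 253 = 78.4 mm.

78.4 mm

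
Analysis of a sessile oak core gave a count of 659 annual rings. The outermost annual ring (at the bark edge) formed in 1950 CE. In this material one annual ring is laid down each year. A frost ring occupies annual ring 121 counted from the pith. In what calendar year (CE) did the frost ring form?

Between annual ring 121 and the bark edge there are 659 − 121 = 538 annual rings.
The annual ring at the bark edge is 1950 CE, so the frost ring dates to 1950 − 538 = 1412 CE.

1412 CE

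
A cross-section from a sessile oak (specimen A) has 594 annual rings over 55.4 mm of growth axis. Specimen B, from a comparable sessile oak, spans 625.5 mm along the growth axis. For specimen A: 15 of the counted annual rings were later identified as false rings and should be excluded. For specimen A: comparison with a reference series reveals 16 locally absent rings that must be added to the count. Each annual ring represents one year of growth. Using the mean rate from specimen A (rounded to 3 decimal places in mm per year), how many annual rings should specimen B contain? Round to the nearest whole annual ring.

6726 annual rings

Specimen A: adjusted count: 594 − 15 + 16 = 595 annual rings.
A: Mean rate = 55.4 mm / 595 years ≈ 0.093 mm/year.
B spans 625.5 / 0.093 = 6725.81 years ≈ 6726 annual rings.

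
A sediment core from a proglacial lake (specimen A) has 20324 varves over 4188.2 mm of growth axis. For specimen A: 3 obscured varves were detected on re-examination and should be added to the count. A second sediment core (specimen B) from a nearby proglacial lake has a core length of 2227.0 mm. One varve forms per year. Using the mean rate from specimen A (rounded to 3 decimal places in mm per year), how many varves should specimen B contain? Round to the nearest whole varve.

10811 varves

Specimen A: adjusted count: 20324 + 3 = 20327 varves.
A: 4188.2 mm over 20327 years gives 4188.2 / 20327 ≈ 0.206 mm/yr.
B spans 2227.0 / 0.206 = 10810.68 years ≈ 10811 varves.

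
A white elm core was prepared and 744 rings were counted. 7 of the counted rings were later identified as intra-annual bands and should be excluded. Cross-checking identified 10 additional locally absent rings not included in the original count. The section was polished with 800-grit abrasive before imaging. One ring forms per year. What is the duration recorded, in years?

747 yr

True ring count = 744 − 7 + 10 = 747.
One ring per year makes the duration 747 years.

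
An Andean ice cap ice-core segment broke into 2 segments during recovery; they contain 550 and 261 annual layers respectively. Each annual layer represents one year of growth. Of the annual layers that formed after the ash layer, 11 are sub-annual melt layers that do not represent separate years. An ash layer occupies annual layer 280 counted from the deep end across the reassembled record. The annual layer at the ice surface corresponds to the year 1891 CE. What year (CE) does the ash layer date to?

Total annual layers = 550 + 261 = 811.
The ash layer sits at annual layer 280 from the deep end, so 811 − 280 = 531 annual layers formed after it.
Removing the 11 false annual layers leaves 531 − 11 = 520 true annual layers beyond the ash layer.
The annual layer at the ice surface is 1891 CE, so the ash layer dates to 1891 − 520 = 1371 CE.

1371 CE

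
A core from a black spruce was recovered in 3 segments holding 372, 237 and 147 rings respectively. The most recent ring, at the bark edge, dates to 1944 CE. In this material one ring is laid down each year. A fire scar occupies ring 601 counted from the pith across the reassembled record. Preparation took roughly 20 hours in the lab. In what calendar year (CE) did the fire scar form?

1789 CE

Total rings = 372 + 237 + 147 = 756.
Between ring 601 and the bark edge there are 756 − 601 = 155 rings.
Counting back 155 years from 1944 CE places the fire scar in 1944 − 155 = 1789 CE.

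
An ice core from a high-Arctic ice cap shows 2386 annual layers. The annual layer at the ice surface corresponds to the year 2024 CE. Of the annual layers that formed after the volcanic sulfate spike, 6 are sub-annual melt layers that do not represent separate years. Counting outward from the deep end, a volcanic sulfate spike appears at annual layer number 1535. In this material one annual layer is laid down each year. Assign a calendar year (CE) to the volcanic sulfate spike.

1179 CE

2386 − 1535 = 851 annual layers lie beyond the volcanic sulfate spike toward the ice surface.
851 − 6 false = 845 true annual layers after the volcanic sulfate spike.
The annual layer at the ice surface is 2024 CE, so the volcanic sulfate spike dates to 2024 − 845 = 1179 CE.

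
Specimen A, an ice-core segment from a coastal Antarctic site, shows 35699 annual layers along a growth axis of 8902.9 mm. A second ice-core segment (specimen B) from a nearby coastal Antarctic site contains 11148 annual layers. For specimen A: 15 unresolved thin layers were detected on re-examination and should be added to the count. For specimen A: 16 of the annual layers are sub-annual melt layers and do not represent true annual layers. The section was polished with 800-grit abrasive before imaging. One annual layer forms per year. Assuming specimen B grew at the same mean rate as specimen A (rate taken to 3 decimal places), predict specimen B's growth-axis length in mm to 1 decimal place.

Specimen A: true annual layer count = 35699 − 16 + 15 = 35698.
A: Mean rate = 8902.9 mm / 35698 years ≈ 0.249 mm/year.
Length of B = 0.249 × 11148 = 2775.9 mm.

2775.9 mm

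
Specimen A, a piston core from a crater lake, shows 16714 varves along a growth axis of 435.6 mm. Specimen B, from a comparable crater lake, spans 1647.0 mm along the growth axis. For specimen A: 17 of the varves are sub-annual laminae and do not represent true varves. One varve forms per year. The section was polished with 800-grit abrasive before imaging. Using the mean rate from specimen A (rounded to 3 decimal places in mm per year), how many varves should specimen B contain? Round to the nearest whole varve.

63346 varves

Specimen A: true varve count = 16714 − 17 = 16697.
A: Mean rate = 435.6 mm / 16697 years ≈ 0.026 mm per year.
Specimen B: 1647.0 mm / 0.026 mm per year = 63346.15 years ≈ 63346 varves.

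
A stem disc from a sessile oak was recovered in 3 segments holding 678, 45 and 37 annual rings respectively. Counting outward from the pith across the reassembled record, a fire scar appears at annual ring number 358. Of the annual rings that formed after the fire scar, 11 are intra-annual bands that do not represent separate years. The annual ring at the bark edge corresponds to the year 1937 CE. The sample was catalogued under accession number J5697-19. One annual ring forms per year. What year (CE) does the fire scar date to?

1546 CE

Total annual rings = 678 + 45 + 37 = 760.
760 − 358 = 402 annual rings lie beyond the fire scar toward the bark edge.
402 − 11 false = 391 true annual rings after the fire scar.
1937 − 391 = 1546 CE.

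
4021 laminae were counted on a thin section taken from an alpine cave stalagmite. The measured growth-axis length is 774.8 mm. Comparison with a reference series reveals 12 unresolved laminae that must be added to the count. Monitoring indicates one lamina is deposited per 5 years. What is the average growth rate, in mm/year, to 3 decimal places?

Correcting the raw count gives 4021 + 12 = 4033 true laminae.
At 5 years per lamina, 4033 × 5 = 20165 years.
Extension rate ≈ 774.8 / 20165 = 0.038 mm/year.

0.038 mm/year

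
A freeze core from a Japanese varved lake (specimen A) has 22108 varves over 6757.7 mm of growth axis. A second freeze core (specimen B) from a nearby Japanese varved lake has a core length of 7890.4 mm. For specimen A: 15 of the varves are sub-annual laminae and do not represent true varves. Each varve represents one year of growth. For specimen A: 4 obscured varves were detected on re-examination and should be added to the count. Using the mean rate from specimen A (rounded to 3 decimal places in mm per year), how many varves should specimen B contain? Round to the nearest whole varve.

Specimen A: adjusted count: 22108 − 15 + 4 = 22097 varves.
A: Extension rate ≈ 6757.7 / 22097 = 0.306 mm per year.
Specimen B: 7890.4 mm / 0.306 mm per year = 25785.62 years ≈ 25786 varves.

25786 varves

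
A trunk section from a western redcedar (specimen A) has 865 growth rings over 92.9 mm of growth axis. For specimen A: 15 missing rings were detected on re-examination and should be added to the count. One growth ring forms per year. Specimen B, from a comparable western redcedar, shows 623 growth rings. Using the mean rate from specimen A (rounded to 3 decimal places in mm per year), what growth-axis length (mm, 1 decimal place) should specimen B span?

Specimen A: after corrections the count is 865 + 15 = 880 growth rings.
A: 92.9 mm over 880 years gives 92.9 / 880 ≈ 0.106 mm/year.
For B, 0.106 mm/year × 623 years = 66.0 mm.

66.0 mm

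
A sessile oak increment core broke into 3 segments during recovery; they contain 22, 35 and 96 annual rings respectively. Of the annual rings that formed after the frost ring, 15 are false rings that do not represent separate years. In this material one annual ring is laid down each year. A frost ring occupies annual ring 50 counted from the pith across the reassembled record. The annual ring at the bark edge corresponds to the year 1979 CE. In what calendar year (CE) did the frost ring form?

1891 CE

Total annual rings = 22 + 35 + 96 = 153.
The frost ring sits at annual ring 50 from the pith, so 153 − 50 = 103 annual rings formed after it.
Excluding 15 false annual rings: 103 − 15 = 88.
The annual ring at the bark edge is 1979 CE, so the frost ring dates to 1979 − 88 = 1891 CE.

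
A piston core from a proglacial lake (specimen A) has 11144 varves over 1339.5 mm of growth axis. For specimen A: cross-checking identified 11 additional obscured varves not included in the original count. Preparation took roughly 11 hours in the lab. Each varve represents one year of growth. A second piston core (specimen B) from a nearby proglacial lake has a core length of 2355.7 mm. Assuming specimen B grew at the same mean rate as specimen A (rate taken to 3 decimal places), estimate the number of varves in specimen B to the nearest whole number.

19631 varves

Specimen A: true varve count = 11144 + 11 = 11155.
A: Extension rate ≈ 1339.5 / 11155 = 0.120 mm/yr.
Specimen B: 2355.7 mm / 0.120 mm per year = 19630.83 years ≈ 19631 varves.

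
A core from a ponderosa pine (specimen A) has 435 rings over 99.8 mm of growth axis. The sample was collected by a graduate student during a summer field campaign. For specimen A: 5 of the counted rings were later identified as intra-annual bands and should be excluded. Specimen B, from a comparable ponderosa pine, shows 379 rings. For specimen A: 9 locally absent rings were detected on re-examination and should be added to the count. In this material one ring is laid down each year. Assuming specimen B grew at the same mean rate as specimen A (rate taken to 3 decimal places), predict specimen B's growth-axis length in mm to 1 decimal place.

86.0 mm

Specimen A: true ring count = 435 − 5 + 9 = 439.
A: Mean rate = 99.8 mm / 439 years ≈ 0.227 mm/year.
Length of B = 0.227 × 379 = 86.0 mm.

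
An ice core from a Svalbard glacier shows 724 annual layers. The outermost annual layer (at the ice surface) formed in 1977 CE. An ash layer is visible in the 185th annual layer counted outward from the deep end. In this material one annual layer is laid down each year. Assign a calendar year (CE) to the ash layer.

1438 CE

724 − 185 = 539 annual layers lie beyond the ash layer toward the ice surface.
1977 − 539 = 1438 CE.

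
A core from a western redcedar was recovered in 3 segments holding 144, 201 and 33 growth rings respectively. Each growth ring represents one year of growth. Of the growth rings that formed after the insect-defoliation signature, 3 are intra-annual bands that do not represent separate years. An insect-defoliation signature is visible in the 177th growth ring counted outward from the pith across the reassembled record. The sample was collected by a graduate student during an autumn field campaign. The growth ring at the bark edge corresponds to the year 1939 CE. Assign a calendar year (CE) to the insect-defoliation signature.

1741 CE

Total growth rings = 144 + 201 + 33 = 378.
378 − 177 = 201 growth rings lie beyond the insect-defoliation signature toward the bark edge.
Excluding 3 false growth rings: 201 − 3 = 198.
1939 − 198 = 1741 CE.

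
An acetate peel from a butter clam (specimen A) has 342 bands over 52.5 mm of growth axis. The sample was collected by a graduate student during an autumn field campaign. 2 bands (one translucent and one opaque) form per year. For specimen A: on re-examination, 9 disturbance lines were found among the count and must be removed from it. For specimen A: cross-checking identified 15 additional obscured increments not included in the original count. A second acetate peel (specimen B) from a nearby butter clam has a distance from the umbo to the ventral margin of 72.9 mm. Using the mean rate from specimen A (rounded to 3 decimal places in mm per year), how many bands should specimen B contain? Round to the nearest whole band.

Specimen A: after corrections the count is 342 − 9 + 15 = 348 bands.
Specimen A: with 2 bands per year, 348 / 2 = 174 years.
A: Mean rate = 52.5 mm / 174 years ≈ 0.302 mm/yr.
For B, 72.9 / 0.302 = 241.39 years; at 2 bands per year that is 241.39 × 2 ≈ 483 bands.

483 bands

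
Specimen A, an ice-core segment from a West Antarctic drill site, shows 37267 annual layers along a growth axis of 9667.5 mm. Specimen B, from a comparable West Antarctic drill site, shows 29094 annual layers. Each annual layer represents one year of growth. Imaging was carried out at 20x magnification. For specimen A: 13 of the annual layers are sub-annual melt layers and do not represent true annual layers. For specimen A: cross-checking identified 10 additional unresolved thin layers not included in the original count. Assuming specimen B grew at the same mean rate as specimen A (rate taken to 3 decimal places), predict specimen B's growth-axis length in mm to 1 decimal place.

7535.3 mm

Specimen A: true annual layer count = 37267 − 13 + 10 = 37264.
A: Extension rate ≈ 9667.5 / 37264 = 0.259 mm/year.
For B, 0.259 mm/year × 29094 years = 7535.3 mm.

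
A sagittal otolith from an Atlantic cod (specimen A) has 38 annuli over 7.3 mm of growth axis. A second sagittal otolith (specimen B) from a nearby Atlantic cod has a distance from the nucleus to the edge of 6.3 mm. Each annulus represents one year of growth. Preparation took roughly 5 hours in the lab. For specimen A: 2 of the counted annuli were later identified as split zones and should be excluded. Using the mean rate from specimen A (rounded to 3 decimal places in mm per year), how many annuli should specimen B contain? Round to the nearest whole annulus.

Specimen A: correcting the raw count gives 38 − 2 = 36 true annuli.
A: Extension rate ≈ 7.3 / 36 = 0.203 mm/yr.
For B, 6.3 / 0.203 = 31.03 years ≈ 31 annuli.

31 annuli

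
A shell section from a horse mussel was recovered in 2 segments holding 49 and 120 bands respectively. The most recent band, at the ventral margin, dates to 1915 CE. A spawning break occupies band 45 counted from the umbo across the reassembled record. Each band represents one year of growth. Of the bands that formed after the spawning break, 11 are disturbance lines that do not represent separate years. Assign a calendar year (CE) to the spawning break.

1802 CE

Total bands = 49 + 120 = 169.
Between band 45 and the ventral margin there are 169 − 45 = 124 bands.
124 − 11 false = 113 true bands after the spawning break.
1915 − 113 = 1802 CE.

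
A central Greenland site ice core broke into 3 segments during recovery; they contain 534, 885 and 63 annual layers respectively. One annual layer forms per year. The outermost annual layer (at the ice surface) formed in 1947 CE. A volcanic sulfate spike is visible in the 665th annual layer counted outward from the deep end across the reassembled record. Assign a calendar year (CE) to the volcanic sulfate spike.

Total annual layers = 534 + 885 + 63 = 1482.
1482 − 665 = 817 annual layers lie beyond the volcanic sulfate spike toward the ice surface.
1947 − 817 = 1130 CE.

1130 CE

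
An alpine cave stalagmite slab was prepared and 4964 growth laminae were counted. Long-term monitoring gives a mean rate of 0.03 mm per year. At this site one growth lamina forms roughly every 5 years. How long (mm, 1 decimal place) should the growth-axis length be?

744.6 mm

Multiplying by 5 years per growth lamina: 4964 × 5 = 24820 years.
Predicted length = 0.03 mm/year × 24820 years = 744.6 mm.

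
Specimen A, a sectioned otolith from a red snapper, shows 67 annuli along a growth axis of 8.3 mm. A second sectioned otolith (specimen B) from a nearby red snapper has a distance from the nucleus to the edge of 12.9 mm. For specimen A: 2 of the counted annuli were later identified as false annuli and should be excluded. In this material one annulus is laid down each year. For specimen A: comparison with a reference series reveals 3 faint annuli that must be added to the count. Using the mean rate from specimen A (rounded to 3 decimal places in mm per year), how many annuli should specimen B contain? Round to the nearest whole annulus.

106 annuli

Specimen A: true annulus count = 67 − 2 + 3 = 68.
A: Mean rate = 8.3 mm / 68 years ≈ 0.122 mm per year.
Specimen B: 12.9 mm / 0.122 mm per year = 105.74 years ≈ 106 annuli.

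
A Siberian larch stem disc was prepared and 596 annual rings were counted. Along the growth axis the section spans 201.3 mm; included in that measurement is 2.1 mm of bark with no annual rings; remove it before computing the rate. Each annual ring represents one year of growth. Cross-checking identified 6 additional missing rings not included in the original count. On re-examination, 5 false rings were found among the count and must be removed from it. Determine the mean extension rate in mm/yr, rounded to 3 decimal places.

Adjusted count: 596 − 5 + 6 = 597 annual rings.
Net length = 201.3 − 2.1 = 199.2 mm.
199.2 mm over 597 years gives 199.2 / 597 ≈ 0.334 mm/yr.

0.334 mm/yr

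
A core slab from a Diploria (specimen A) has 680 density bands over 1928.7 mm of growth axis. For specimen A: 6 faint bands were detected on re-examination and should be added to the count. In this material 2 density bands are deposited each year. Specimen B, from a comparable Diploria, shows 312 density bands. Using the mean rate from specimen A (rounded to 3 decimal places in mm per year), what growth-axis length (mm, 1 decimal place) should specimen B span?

Specimen A: after corrections the count is 680 + 6 = 686 density bands.
Specimen A: dividing by 2 density bands per year: 686 / 2 = 343 years.
A: Extension rate ≈ 1928.7 / 343 = 5.623 mm/yr.
Specimen B: 312 density bands at 2 per year is 312 / 2 = 156 years. Length of B = 5.623 × 156 = 877.2 mm.

877.2 mm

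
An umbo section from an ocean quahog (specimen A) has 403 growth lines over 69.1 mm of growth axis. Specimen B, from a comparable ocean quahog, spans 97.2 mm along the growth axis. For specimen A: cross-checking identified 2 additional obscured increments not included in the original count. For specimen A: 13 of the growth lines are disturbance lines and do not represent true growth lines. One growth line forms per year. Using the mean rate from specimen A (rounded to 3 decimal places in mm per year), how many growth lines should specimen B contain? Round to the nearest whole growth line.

Specimen A: adjusted count: 403 − 13 + 2 = 392 growth lines.
A: Extension rate ≈ 69.1 / 392 = 0.176 mm/yr.
Specimen B: 97.2 mm / 0.176 mm per year = 552.27 years ≈ 552 growth lines.

552 growth lines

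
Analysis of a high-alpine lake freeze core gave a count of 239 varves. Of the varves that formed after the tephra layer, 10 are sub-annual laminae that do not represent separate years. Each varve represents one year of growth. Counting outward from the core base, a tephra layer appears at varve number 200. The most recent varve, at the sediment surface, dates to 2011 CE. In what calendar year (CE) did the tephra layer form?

1982 CE

239 − 200 = 39 varves lie beyond the tephra layer toward the sediment surface.
39 − 10 false = 29 true varves after the tephra layer.
Counting back 29 years from 2011 CE places the tephra layer in 2011 − 29 = 1982 CE.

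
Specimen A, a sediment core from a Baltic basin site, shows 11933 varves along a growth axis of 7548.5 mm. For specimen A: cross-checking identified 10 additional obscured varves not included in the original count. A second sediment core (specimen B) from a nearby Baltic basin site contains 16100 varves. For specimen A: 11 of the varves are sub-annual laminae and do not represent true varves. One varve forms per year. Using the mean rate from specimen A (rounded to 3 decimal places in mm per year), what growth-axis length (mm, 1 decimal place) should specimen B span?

10191.3 mm

Specimen A: adjusted count: 11933 − 11 + 10 = 11932 varves.
A: Mean rate = 7548.5 mm / 11932 years ≈ 0.633 mm per year.
For B, 0.633 mm/year × 16100 years = 10191.3 mm.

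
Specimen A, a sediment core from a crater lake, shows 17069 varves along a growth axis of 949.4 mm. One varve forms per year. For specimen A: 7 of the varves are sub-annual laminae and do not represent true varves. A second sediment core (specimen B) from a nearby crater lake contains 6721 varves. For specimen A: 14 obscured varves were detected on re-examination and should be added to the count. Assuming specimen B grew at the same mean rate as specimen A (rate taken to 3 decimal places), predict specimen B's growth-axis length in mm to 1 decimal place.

376.4 mm

Specimen A: after corrections the count is 17069 − 7 + 14 = 17076 varves.
A: Extension rate ≈ 949.4 / 17076 = 0.056 mm/year.
For B, 0.056 mm/year × 6721 years = 376.4 mm.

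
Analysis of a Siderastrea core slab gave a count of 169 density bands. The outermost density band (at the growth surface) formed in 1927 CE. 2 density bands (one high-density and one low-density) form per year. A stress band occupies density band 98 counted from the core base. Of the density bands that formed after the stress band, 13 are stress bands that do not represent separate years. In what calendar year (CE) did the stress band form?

1898 CE

169 − 98 = 71 density bands lie beyond the stress band toward the growth surface.
Removing the 13 false density bands leaves 71 − 13 = 58 true density bands beyond the stress band.
58 density bands at 2 per year is 58 / 2 = 29 years.
1927 − 29 = 1898 CE.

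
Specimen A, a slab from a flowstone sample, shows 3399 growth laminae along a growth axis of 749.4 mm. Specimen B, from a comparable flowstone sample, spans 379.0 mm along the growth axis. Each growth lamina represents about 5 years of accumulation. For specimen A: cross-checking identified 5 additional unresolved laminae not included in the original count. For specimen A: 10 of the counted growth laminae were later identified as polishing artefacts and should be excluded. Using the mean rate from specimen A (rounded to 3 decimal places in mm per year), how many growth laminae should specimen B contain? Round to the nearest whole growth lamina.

1723 growth laminae

Specimen A: after corrections the count is 3399 − 10 + 5 = 3394 growth laminae.
Specimen A: at 5 years per growth lamina, 3394 × 5 = 16970 years.
A: Extension rate ≈ 749.4 / 16970 = 0.044 mm/yr.
B spans 379.0 / 0.044 = 8613.64 years; at 5 years per growth lamina that is 8613.64 / 5 ≈ 1723 growth laminae.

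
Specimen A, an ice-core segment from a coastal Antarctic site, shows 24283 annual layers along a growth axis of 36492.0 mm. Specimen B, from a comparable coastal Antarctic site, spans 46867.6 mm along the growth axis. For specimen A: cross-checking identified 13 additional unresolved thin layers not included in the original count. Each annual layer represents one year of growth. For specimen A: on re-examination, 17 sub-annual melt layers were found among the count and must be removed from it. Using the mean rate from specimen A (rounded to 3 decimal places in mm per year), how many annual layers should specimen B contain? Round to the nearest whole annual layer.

31183 annual layers

Specimen A: true annual layer count = 24283 − 17 + 13 = 24279.
A: Extension rate ≈ 36492.0 / 24279 = 1.503 mm/yr.
B spans 46867.6 / 1.503 = 31182.70 years ≈ 31183 annual layers.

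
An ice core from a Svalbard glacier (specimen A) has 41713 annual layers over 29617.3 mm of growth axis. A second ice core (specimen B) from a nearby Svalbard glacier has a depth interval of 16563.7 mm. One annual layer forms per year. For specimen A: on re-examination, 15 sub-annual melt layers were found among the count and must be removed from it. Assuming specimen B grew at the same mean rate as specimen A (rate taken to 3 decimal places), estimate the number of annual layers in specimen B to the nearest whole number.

Specimen A: correcting the raw count gives 41713 − 15 = 41698 true annual layers.
A: 29617.3 mm over 41698 years gives 29617.3 / 41698 ≈ 0.710 mm per year.
Specimen B: 16563.7 mm / 0.710 mm per year = 23329.15 years ≈ 23329 annual layers.

23329 annual layers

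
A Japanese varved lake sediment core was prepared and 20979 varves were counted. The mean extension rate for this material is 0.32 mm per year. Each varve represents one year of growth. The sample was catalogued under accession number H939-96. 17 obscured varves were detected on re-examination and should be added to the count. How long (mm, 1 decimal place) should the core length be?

6718.7 mm

Correcting the raw count gives 20979 + 17 = 20996 true varves.
Length ≈ 0.32 × 20996 = 6718.7 mm.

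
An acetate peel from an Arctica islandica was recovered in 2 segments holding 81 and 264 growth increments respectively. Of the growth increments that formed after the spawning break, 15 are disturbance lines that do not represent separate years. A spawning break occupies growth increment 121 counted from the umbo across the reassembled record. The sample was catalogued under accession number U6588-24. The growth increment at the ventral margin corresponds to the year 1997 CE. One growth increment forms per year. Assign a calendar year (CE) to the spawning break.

Total growth increments = 81 + 264 = 345.
345 − 121 = 224 growth increments lie beyond the spawning break toward the ventral margin.
224 − 15 false = 209 true growth increments after the spawning break.
Counting back 209 years from 1997 CE places the spawning break in 1997 − 209 = 1788 CE.

1788 CE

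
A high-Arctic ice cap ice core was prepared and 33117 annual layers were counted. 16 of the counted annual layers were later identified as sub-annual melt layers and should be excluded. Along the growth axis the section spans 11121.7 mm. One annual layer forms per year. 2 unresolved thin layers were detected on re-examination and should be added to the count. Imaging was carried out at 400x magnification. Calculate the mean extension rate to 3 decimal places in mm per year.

True annual layer count = 33117 − 16 + 2 = 33103.
Extension rate ≈ 11121.7 / 33103 = 0.336 mm per year.

0.336 mm per year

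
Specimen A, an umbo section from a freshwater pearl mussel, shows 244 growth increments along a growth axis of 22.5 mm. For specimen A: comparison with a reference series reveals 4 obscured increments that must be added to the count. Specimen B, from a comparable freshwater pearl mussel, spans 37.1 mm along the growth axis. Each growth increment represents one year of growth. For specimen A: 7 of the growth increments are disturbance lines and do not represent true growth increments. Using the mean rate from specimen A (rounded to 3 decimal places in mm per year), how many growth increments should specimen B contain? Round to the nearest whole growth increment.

Specimen A: correcting the raw count gives 244 − 7 + 4 = 241 true growth increments.
A: Extension rate ≈ 22.5 / 241 = 0.093 mm per year.
B spans 37.1 / 0.093 = 398.92 years ≈ 399 growth increments.

399 growth increments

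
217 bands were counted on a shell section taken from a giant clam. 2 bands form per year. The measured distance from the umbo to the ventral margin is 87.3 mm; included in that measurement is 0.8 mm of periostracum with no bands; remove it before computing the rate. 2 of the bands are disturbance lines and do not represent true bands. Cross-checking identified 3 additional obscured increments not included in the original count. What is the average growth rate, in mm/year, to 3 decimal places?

0.794 mm/year

After corrections the count is 217 − 2 + 3 = 218 bands.
218 bands at 2 per year is 218 / 2 = 109 years.
The growth record spans 87.3 − 0.8 = 86.5 mm.
Extension rate ≈ 86.5 / 109 = 0.794 mm/year.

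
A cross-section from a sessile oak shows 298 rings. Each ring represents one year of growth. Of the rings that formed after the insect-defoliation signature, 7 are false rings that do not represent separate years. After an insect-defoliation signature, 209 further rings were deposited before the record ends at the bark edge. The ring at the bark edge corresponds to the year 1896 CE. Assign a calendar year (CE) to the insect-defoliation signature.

209 rings formed after the insect-defoliation signature.
Removing the 7 false rings leaves 209 − 7 = 202 true rings beyond the insect-defoliation signature.
The ring at the bark edge is 1896 CE, so the insect-defoliation signature dates to 1896 − 202 = 1694 CE.

1694 CE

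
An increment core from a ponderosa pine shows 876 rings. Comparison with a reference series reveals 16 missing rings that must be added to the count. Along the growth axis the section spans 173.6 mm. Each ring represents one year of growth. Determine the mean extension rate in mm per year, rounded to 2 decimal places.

Adjusted count: 876 + 16 = 892 rings.
Extension rate ≈ 173.6 / 892 = 0.19 mm per year.

0.19 mm per year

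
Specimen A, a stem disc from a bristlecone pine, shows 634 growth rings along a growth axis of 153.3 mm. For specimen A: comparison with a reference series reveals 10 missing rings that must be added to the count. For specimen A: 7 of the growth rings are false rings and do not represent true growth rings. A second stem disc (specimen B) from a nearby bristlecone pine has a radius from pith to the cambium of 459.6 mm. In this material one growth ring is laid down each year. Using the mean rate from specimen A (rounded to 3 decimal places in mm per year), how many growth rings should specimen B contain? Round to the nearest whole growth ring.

Specimen A: true growth ring count = 634 − 7 + 10 = 637.
A: 153.3 mm over 637 years gives 153.3 / 637 ≈ 0.241 mm/yr.
Specimen B: 459.6 mm / 0.241 mm per year = 1907.05 years ≈ 1907 growth rings.

1907 growth rings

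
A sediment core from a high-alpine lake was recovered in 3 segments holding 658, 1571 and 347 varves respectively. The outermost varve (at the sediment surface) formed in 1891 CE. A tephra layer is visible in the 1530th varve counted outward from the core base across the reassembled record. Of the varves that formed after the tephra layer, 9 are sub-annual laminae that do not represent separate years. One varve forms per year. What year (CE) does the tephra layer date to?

854 CE

Total varves = 658 + 1571 + 347 = 2576.
The tephra layer sits at varve 1530 from the core base, so 2576 − 1530 = 1046 varves formed after it.
1046 − 9 false = 1037 true varves after the tephra layer.
1891 − 1037 = 854 CE.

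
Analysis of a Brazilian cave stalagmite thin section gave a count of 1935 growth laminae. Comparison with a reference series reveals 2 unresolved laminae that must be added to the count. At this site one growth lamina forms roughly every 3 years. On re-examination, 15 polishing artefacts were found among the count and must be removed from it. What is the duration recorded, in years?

5766 years

True growth lamina count = 1935 − 15 + 2 = 1922.
1922 growth laminae at 3 years each span 1922 × 3 = 5766 years.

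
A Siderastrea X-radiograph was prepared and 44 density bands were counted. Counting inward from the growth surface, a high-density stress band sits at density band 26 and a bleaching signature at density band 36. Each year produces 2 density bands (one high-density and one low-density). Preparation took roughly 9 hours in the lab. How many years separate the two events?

5 yr

36 − 26 = 10 density bands lie between the two events.
Dividing by 2 density bands per year: 10 / 2 = 5 years.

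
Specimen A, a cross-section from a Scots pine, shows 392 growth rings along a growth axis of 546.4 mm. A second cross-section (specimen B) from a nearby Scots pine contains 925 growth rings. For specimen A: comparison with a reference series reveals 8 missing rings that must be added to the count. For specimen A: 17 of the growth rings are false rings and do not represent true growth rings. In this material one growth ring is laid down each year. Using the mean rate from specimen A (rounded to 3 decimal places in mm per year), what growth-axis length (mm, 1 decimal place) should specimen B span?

1320.0 mm

Specimen A: correcting the raw count gives 392 − 17 + 8 = 383 true growth rings.
A: Extension rate ≈ 546.4 / 383 = 1.427 mm/year.
B's length ≈ 1.427 × 925 = 1320.0 mm.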